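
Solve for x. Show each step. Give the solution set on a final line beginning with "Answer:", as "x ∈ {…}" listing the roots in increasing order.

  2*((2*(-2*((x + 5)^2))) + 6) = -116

Step 1. [2*((2*(-2*((x + 5)^2))) + 6) = -116] 2 out front; divide by 2 ⇒ div: (2*(-2*((x + 5)^2))) + 6 = -58.
Step 2. [(2*(-2*((x + 5)^2))) + 6 = -58] 2 divides every term; factor it out, so factor: (-2*((x + 5)^2)) + 3 = -29.
Step 3. [(-2*((x + 5)^2)) + 3 = -29] peel the +3: subtract 3 from each side. So sub: -2*((x + 5)^2) = -32.
Step 4. [-2*((x + 5)^2) = -32] leading coefficient -2: divide by -2. So div: (x + 5)^2 = 16.
Step 5. [(x + 5)^2 = 16] LHS squared, RHS 16 ≥ 0: apply √ (±) ⇒ sqrt: x + 5 = 4 or -4.
Step 6. [x + 5 = 4 or -4] 5 comes off first (subtract 5) ⇒ sub: x = -1 or -9.

Answer: x ∈ {-9, -1}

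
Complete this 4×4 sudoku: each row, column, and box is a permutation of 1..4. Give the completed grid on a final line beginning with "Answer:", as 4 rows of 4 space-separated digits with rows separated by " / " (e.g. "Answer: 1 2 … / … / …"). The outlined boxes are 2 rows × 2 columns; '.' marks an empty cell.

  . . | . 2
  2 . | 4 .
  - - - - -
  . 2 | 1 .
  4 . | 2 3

Step 1. [r1c1∈{1,3}] r1c1 is the only open cell in col 1 admitting 1, so r1c1=1.
Step 2. [r1c2∈{3,4}] in row 1, 4 fits only at r1c2. So r1c2=4.
Step 3. [r2c2∈{3}] only 3 remains possible at r2c2. So r2c2=3.
Step 4. [r4c2∈{1}] r4c2 is down to just 1. So r4c2=1.
Step 5. [r2c4∈{1}] r2c4's peers cover all but 1 ⇒ r2c4=1.
Step 6. [r3c4∈{4}] r3c4 has the single candidate 4 ⇒ r3c4=4.
Step 7. [r1c3∈{3}] r1c3 has the single candidate 3 ⇒ r1c3=3.
Step 8. [r3c1∈{3}] nothing but 3 survives at r3c1 ⇒ r3c1=3.

Answer: 1 4 3 2 / 2 3 4 1 / 3 2 1 4 / 4 1 2 3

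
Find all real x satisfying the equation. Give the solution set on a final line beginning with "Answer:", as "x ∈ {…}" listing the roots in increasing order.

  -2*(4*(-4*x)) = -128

Step 1. [-2*(4*(-4*x)) = -128] divide by the outer -2 ⇒ div: 4*(-4*x) = 64.
Step 2. [4*(-4*x) = 64] divide by the outer 4, so div: -4*x = 16.
Step 3. [-4*x = 16] leading coefficient -4: divide by -4, so div: x = -4.

Answer: x ∈ {-4}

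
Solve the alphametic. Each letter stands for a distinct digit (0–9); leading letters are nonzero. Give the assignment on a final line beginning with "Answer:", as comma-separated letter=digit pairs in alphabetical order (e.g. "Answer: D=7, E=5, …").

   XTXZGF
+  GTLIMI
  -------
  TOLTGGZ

Step 1. [col 1: F + I ≡ Z (mod 10)] column 1 (F + I ≡ Z (mod 10), carry-in 0) doesn't pin I yet; pick I=6 and continue. So I=6.
Step 2. [T] T is the leading digit of a 7-digit sum of two 6-digit numbers; the final carry is exactly 1. So T=1.
Step 3. [col 1: F + I ≡ Z (mod 10)] several values work for F in column 1 (F + I ≡ Z (mod 10), carry-in 0); try F=4, so F=4.
Step 4. [col 1: F + I ≡ Z (mod 10)] in column 1 we have F+I≡Z with carry-in 0; given F=4, I=6 and digits 1,4,6 already taken and all letters distinct, that pins Z to 0. So Z=0.
Step 5. [col 2: G + M ≡ G (mod 10)] column 2 reads G+M+carry(1)=G with nothing yet; with digits 0,1,4,6 already taken and all letters distinct, the only value for M is 9 ⇒ M=9.
Step 6. [col 2: G + M ≡ G (mod 10)] column 2 (G + M ≡ G (mod 10), carry-in 1) doesn't pin G yet; pick G=7 and continue ⇒ G=7.
Step 7. [col 4: X + L ≡ T (mod 10)] several values work for X in column 4 (X + L ≡ T (mod 10), carry-in 0); try X=8. So X=8.
Step 8. [col 4: X + L ≡ T (mod 10)] column 4 reads X+L+carry(0)=T with X=8, T=1; with digits 0,1,4,6,7,8,9 already taken and all letters distinct, the only value for L is 3. So L=3.
Step 9. [col 6: X + G ≡ O (mod 10)] from column 6 (X=8, G=7, carry-in 0, digits 0,1,3,4,6,7,8,9 already taken and all letters distinct): O must equal 5, so O=5.

Answer: F=4, G=7, I=6, L=3, M=9, O=5, T=1, X=8, Z=0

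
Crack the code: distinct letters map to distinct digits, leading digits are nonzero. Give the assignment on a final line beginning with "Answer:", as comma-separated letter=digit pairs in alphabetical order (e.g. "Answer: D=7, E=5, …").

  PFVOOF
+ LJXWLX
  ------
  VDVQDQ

Step 1. [col 1: F + X ≡ Q (mod 10)] no forcing yet in column 1 (carry-in 0); Q=2 is free and consistent — try it ⇒ Q=2.
Step 2. [col 1: F + X ≡ Q (mod 10)] several values work for F in column 1 (F + X ≡ Q (mod 10), carry-in 0); try F=3 ⇒ F=3.
Step 3. [col 1: F + X ≡ Q (mod 10)] from column 1 (F=3, Q=2, carry-in 0, digits 2,3 already taken and all letters distinct): X must equal 9. So X=9.
Step 4. [col 2: O + L ≡ D (mod 10)] L=7 is one option consistent with column 2 (O + L ≡ D (mod 10), carry-in 1) — take it ⇒ L=7.
Step 5. [col 2: O + L ≡ D (mod 10)] no forcing yet in column 2 (carry-in 1); D=4 is free and consistent — try it. So D=4.
Step 6. [col 2: O + L ≡ D (mod 10)] column 2: given L=7, D=4, carry-in 1, and digits 2,3,4,7,9 already taken and all letters distinct, O+L≡D (mod 10) forces O=6. So O=6.
Step 7. [col 3: O + W ≡ Q (mod 10)] from column 3 (O=6, Q=2, carry-in 1, digits 2,3,4,6,7,9 already taken and all letters distinct): W must equal 5 ⇒ W=5.
Step 8. [col 4: V + X ≡ V (mod 10)] V=8 is one option consistent with column 4 (V + X ≡ V (mod 10), carry-in 1) — take it. So V=8.
Step 9. [col 5: F + J ≡ D (mod 10)] from column 5 (F=3, D=4, carry-in 1, digits 2,3,4,5,6,7,8,9 already taken and all letters distinct): J must equal 0. So J=0.
Step 10. [col 6: P + L ≡ V (mod 10)] in column 6 we have P+L≡V with carry-in 0; given L=7, V=8 and digits 0,2,3,4,5,6,7,8,9 already taken and all letters distinct, that pins P to 1 ⇒ P=1.

Answer: D=4, F=3, J=0, L=7, O=6, P=1, Q=2, V=8, W=5, X=9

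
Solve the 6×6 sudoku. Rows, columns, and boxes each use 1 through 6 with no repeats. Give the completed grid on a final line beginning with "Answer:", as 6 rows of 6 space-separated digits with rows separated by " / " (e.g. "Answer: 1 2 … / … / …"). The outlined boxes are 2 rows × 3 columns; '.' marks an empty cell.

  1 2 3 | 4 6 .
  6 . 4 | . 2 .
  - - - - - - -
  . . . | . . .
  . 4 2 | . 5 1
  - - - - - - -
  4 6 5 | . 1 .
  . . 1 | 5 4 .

Step 1. [r3c5∈{3}] only 3 remains possible at r3c5, so r3c5=3.
Step 2. [r6c6∈{2,3,6}] r6c6 is the only open cell in row 6 admitting 6 ⇒ r6c6=6.
Step 3. [r2c2∈{5}] r2c2 has the single candidate 5. So r2c2=5.
Step 4. [r2c6∈{3}] r2c6 has the single candidate 3 ⇒ r2c6=3.
Step 5. [r5c6∈{2}] only 2 remains possible at r5c6 ⇒ r5c6=2.
Step 6. [r3c3∈{6}] only 6 remains possible at r3c3, so r3c3=6.
Step 7. [r6c2∈{3}] nothing but 3 survives at r6c2. So r6c2=3.
Step 8. [r3c4∈{2}] r3c4 has the single candidate 2 ⇒ r3c4=2.
Step 9. [r4c1∈{3}] r4c1 has the single candidate 3, so r4c1=3.
Step 10. [r4c4∈{6}] nothing but 6 survives at r4c4, so r4c4=6.
Step 11. [r6c1∈{2}] only 2 remains possible at r6c1, so r6c1=2.
Step 12. [r3c1∈{5}] r3c1 has the single candidate 5 ⇒ r3c1=5.
Step 13. [r3c6∈{4}] r3c6's peers cover all but 4. So r3c6=4.
Step 14. [r2c4∈{1}] nothing but 1 survives at r2c4. So r2c4=1.
Step 15. [r1c6∈{5}] nothing but 5 survives at r1c6 ⇒ r1c6=5.
Step 16. [r5c4∈{3}] r5c4 is down to just 3, so r5c4=3.
Step 17. [r3c2∈{1}] r3c2's peers cover all but 1. So r3c2=1.

Answer: 1 2 3 4 6 5 / 6 5 4 1 2 3 / 5 1 6 2 3 4 / 3 4 2 6 5 1 / 4 6 5 3 1 2 / 2 3 1 5 4 6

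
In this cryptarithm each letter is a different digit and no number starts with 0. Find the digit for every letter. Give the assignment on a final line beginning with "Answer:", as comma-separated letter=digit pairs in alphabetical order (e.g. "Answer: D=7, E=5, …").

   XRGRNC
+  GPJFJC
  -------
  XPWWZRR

Step 1. [X] X is the leading digit of a 7-digit sum of two 6-digit numbers; the final carry is exactly 1 ⇒ X=1.
Step 2. [col 1: C + C ≡ R (mod 10)] column 1 (C + C ≡ R (mod 10), carry-in 0) doesn't pin R yet; pick R=2 and continue, so R=2.
Step 3. [col 1: C + C ≡ R (mod 10)] from column 1 (R=2, carry-in 0, digits 1,2 already taken and all letters distinct): C must equal 6 ⇒ C=6.
Step 4. [col 2: N + J ≡ R (mod 10)] column 2 (N + J ≡ R (mod 10), carry-in 1) doesn't pin N yet; pick N=7 and continue, so N=7.
Step 5. [col 2: N + J ≡ R (mod 10)] column 2 reads N+J+carry(1)=R with N=7, R=2; with digits 1,2,6,7 already taken and all letters distinct, the only value for J is 4, so J=4.
Step 6. [col 3: R + F ≡ Z (mod 10)] no forcing yet in column 3 (carry-in 1); F=5 is free and consistent — try it ⇒ F=5.
Step 7. [col 3: R + F ≡ Z (mod 10)] from column 3 (R=2, F=5, carry-in 1, digits 1,2,4,5,6,7 already taken and all letters distinct): Z must equal 8. So Z=8.
Step 8. [col 4: G + J ≡ W (mod 10)] column 4: given J=4, carry-in 0, and digits 1,2,4,5,6,7,8 already taken and all letters distinct, G+J≡W (mod 10) forces W=3 ⇒ W=3.
Step 9. [col 4: G + J ≡ W (mod 10)] from column 4 (J=4, W=3, carry-in 0, digits 1,2,3,4,5,6,7,8 already taken and all letters distinct): G must equal 9 ⇒ G=9.
Step 10. [col 5: R + P ≡ W (mod 10)] from column 5 (R=2, W=3, carry-in 1, digits 1,2,3,4,5,6,7,8,9 already taken and all letters distinct): P must equal 0. So P=0.

Answer: C=6, F=5, G=9, J=4, N=7, P=0, R=2, W=3, X=1, Z=8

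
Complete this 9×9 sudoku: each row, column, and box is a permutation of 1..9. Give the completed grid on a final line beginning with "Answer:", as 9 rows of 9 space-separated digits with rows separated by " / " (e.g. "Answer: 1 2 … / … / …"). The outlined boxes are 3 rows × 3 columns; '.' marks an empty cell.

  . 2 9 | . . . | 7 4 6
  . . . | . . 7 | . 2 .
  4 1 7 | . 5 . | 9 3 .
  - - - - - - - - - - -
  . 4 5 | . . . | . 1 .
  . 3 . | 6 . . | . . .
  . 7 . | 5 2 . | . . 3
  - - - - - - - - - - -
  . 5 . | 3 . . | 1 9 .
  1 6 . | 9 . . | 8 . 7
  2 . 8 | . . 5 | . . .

Step 1. [r8c5∈{4}] only 4 remains possible at r8c5, so r8c5=4.
Step 2. [r2c5∈{1,3,6,8,9}] across row 2, 9 lands solely at r2c5, so r2c5=9.
Step 3. [r3c9∈{8}] r3c9 has the single candidate 8. So r3c9=8.
Step 4. [r7c9∈{2,4}] box 9 places 2 nowhere but r7c9 ⇒ r7c9=2.
Step 5. [r5c8∈{5,7,8}] in col 8, 7 fits only at r5c8 ⇒ r5c8=7.
Step 6. [r1c1∈{3,5,8}] row 1 places 5 nowhere but r1c1. So r1c1=5.
Step 7. [r6c8∈{6,8}] in col 8, 8 fits only at r6c8, so r6c8=8.
Step 8. [r4c9∈{9}] r4c9's peers cover all but 9, so r4c9=9.
Step 9. [r2c1∈{3,6,8}] col 1 places 3 nowhere but r2c1. So r2c1=3.
Step 10. [r9c8∈{6}] only 6 remains possible at r9c8 ⇒ r9c8=6.
Step 11. [r7c5∈{6,7,8}] r7c5 is the only open cell in col 5 admitting 6. So r7c5=6.
Step 12. [r7c6∈{8}] only 8 remains possible at r7c6, so r7c6=8.
Step 13. [r4c6∈{3}] r4c6's peers cover all but 3 ⇒ r4c6=3.
Step 14. [r1c6∈{1}] r1c6's peers cover all but 1 ⇒ r1c6=1.
Step 15. [r5c5∈{1,8}] 1 has one home in box 5: r5c5. So r5c5=1.
Step 16. [r1c4∈{8}] r1c4 has the single candidate 8 ⇒ r1c4=8.
Step 17. [r2c7∈{5}] nothing but 5 survives at r2c7. So r2c7=5.
Step 18. [r9c5∈{7}] r9c5 is down to just 7 ⇒ r9c5=7.
Step 19. [r4c7∈{2,6}] across row 4, 2 lands solely at r4c7, so r4c7=2.
Step 20. [r5c7∈{4}] only 4 remains possible at r5c7, so r5c7=4.
Step 21. [r4c1∈{6,8}] in row 4, 6 fits only at r4c1 ⇒ r4c1=6.
Step 22. [r6c1∈{9}] r6c1 has the single candidate 9, so r6c1=9.
Step 23. [r3c4∈{2}] r3c4 has the single candidate 2, so r3c4=2.
Step 24. [r4c4∈{7}] r4c4 is down to just 7, so r4c4=7.
Step 25. [r1c5∈{3}] r1c5 has the single candidate 3. So r1c5=3.
Step 26. [r6c3∈{1}] only 1 remains possible at r6c3 ⇒ r6c3=1.
Step 27. [r5c9∈{5}] r5c9 is down to just 5, so r5c9=5.
Step 28. [r2c2∈{8}] r2c2's peers cover all but 8, so r2c2=8.
Step 29. [r2c3∈{6}] nothing but 6 survives at r2c3, so r2c3=6.
Step 30. [r3c6∈{6}] nothing but 6 survives at r3c6. So r3c6=6.
Step 31. [r5c1∈{8}] r5c1 is down to just 8, so r5c1=8.
Step 32. [r7c1∈{7}] only 7 remains possible at r7c1 ⇒ r7c1=7.
Step 33. [r8c3∈{3}] only 3 remains possible at r8c3, so r8c3=3.
Step 34. [r9c9∈{4}] nothing but 4 survives at r9c9, so r9c9=4.
Step 35. [r6c6∈{4}] nothing but 4 survives at r6c6 ⇒ r6c6=4.
Step 36. [r8c8∈{5}] r8c8 has the single candidate 5, so r8c8=5.
Step 37. [r8c6∈{2}] only 2 remains possible at r8c6 ⇒ r8c6=2.
Step 38. [r9c2∈{9}] nothing but 9 survives at r9c2. So r9c2=9.
Step 39. [r2c4∈{4}] nothing but 4 survives at r2c4 ⇒ r2c4=4.
Step 40. [r4c5∈{8}] only 8 remains possible at r4c5, so r4c5=8.
Step 41. [r5c3∈{2}] r5c3 has the single candidate 2 ⇒ r5c3=2.
Step 42. [r9c7∈{3}] r9c7 is down to just 3 ⇒ r9c7=3.
Step 43. [r5c6∈{9}] r5c6 is down to just 9, so r5c6=9.
Step 44. [r9c4∈{1}] nothing but 1 survives at r9c4 ⇒ r9c4=1.
Step 45. [r2c9∈{1}] r2c9's peers cover all but 1 ⇒ r2c9=1.
Step 46. [r7c3∈{4}] nothing but 4 survives at r7c3 ⇒ r7c3=4.
Step 47. [r6c7∈{6}] r6c7 has the single candidate 6 ⇒ r6c7=6.

Answer: 5 2 9 8 3 1 7 4 6 / 3 8 6 4 9 7 5 2 1 / 4 1 7 2 5 6 9 3 8 / 6 4 5 7 8 3 2 1 9 / 8 3 2 6 1 9 4 7 5 / 9 7 1 5 2 4 6 8 3 / 7 5 4 3 6 8 1 9 2 / 1 6 3 9 4 2 8 5 7 / 2 9 8 1 7 5 3 6 4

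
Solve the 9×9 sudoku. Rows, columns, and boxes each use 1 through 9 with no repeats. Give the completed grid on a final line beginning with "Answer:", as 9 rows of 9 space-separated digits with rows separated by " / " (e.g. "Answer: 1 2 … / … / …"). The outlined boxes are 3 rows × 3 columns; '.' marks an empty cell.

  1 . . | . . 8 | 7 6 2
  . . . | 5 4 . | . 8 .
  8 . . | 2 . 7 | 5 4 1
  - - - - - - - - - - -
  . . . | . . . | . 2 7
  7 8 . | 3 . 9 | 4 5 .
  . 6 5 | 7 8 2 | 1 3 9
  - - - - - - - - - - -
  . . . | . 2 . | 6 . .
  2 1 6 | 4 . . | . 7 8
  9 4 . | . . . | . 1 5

Step 1. [r3c5∈{3,6,9}] row 3 places 6 nowhere but r3c5, so r3c5=6.
Step 2. [r2c9∈{3}] r2c9 is down to just 3. So r2c9=3.
Step 3. [r1c5∈{3,9}] 3 has one home in box 2: r1c5. So r1c5=3.
Step 4. [r4c6∈{1,4,5,6}] col 6 places 4 nowhere but r4c6, so r4c6=4.
Step 5. [r5c5∈{1}] nothing but 1 survives at r5c5. So r5c5=1.
Step 6. [r1c4∈{9}] r1c4's peers cover all but 9, so r1c4=9.
Step 7. [r4c1∈{3}] r4c1 has the single candidate 3, so r4c1=3.
Step 8. [r2c2∈{2,7,9}] across col 2, 2 lands solely at r2c2. So r2c2=2.
Step 9. [r7c2∈{3,5,7}] col 2 places 7 nowhere but r7c2, so r7c2=7.
Step 10. [r3c2∈{3,9}] r3c2 is the only open cell in col 2 admitting 3. So r3c2=3.
Step 11. [r2c7∈{9}] r2c7 has the single candidate 9. So r2c7=9.
Step 12. [r7c4∈{1,8}] across col 4, 1 lands solely at r7c4 ⇒ r7c4=1.
Step 13. [r7c3∈{3,8}] r7c3 is the only open cell in row 7 admitting 8. So r7c3=8.
Step 14. [r7c6∈{3,5}] row 7 places 3 nowhere but r7c6. So r7c6=3.
Step 15. [r4c5∈{5}] r4c5's peers cover all but 5. So r4c5=5.
Step 16. [r4c3∈{1,9}] row 4 places 1 nowhere but r4c3 ⇒ r4c3=1.
Step 17. [r8c7∈{3}] r8c7 has the single candidate 3 ⇒ r8c7=3.
Step 18. [r9c4∈{6,8}] row 9 places 8 nowhere but r9c4 ⇒ r9c4=8.
Step 19. [r7c1∈{5}] r7c1's peers cover all but 5. So r7c1=5.
Step 20. [r7c9∈{4}] r7c9's peers cover all but 4, so r7c9=4.
Step 21. [r2c1∈{6}] r2c1 has the single candidate 6, so r2c1=6.
Step 22. [r3c3∈{9}] r3c3's peers cover all but 9. So r3c3=9.
Step 23. [r9c3∈{3}] r9c3 has the single candidate 3. So r9c3=3.
Step 24. [r1c3∈{4}] r1c3's peers cover all but 4 ⇒ r1c3=4.
Step 25. [r7c8∈{9}] r7c8 is down to just 9. So r7c8=9.
Step 26. [r8c5∈{9}] r8c5 is down to just 9, so r8c5=9.
Step 27. [r9c5∈{7}] only 7 remains possible at r9c5, so r9c5=7.
Step 28. [r4c2∈{9}] r4c2 is down to just 9. So r4c2=9.
Step 29. [r4c4∈{6}] r4c4 is down to just 6. So r4c4=6.
Step 30. [r9c7∈{2}] nothing but 2 survives at r9c7. So r9c7=2.
Step 31. [r8c6∈{5}] only 5 remains possible at r8c6, so r8c6=5.
Step 32. [r5c9∈{6}] r5c9's peers cover all but 6 ⇒ r5c9=6.
Step 33. [r1c2∈{5}] r1c2 is down to just 5, so r1c2=5.
Step 34. [r2c3∈{7}] r2c3's peers cover all but 7 ⇒ r2c3=7.
Step 35. [r9c6∈{6}] r9c6 is down to just 6. So r9c6=6.
Step 36. [r5c3∈{2}] only 2 remains possible at r5c3, so r5c3=2.
Step 37. [r4c7∈{8}] only 8 remains possible at r4c7, so r4c7=8.
Step 38. [r2c6∈{1}] r2c6 has the single candidate 1 ⇒ r2c6=1.
Step 39. [r6c1∈{4}] r6c1 has the single candidate 4. So r6c1=4.

Answer: 1 5 4 9 3 8 7 6 2 / 6 2 7 5 4 1 9 8 3 / 8 3 9 2 6 7 5 4 1 / 3 9 1 6 5 4 8 2 7 / 7 8 2 3 1 9 4 5 6 / 4 6 5 7 8 2 1 3 9 / 5 7 8 1 2 3 6 9 4 / 2 1 6 4 9 5 3 7 8 / 9 4 3 8 7 6 2 1 5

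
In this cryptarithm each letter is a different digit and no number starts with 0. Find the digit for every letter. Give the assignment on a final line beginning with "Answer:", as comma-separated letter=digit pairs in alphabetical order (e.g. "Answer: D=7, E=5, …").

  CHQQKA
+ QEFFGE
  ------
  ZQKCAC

Step 1. [col 1: A + E ≡ C (mod 10)] several values work for E in column 1 (A + E ≡ C (mod 10), carry-in 0); try E=8 ⇒ E=8.
Step 2. [col 1: A + E ≡ C (mod 10)] no forcing yet in column 1 (carry-in 0); C=1 is free and consistent — try it, so C=1.
Step 3. [col 1: A + E ≡ C (mod 10)] from column 1 (E=8, C=1, carry-in 0, digits 1,8 already taken and all letters distinct): A must equal 3, so A=3.
Step 4. [col 2: K + G ≡ A (mod 10)] no forcing yet in column 2 (carry-in 1); K=2 is free and consistent — try it ⇒ K=2.
Step 5. [col 2: K + G ≡ A (mod 10)] column 2: given K=2, A=3, carry-in 1, and digits 1,2,3,8 already taken and all letters distinct, K+G≡A (mod 10) forces G=0 ⇒ G=0.
Step 6. [col 3: Q + F ≡ C (mod 10)] no forcing yet in column 3 (carry-in 0); F=7 is free and consistent — try it. So F=7.
Step 7. [col 3: Q + F ≡ C (mod 10)] column 3 reads Q+F+carry(0)=C with F=7, C=1; with digits 0,1,2,3,7,8 already taken and all letters distinct, the only value for Q is 4 ⇒ Q=4.
Step 8. [col 5: H + E ≡ Q (mod 10)] from column 5 (E=8, Q=4, carry-in 1, digits 0,1,2,3,4,7,8 already taken and all letters distinct): H must equal 5, so H=5.
Step 9. [col 6: C + Q ≡ Z (mod 10)] from column 6 (C=1, Q=4, carry-in 1, digits 0,1,2,3,4,5,7,8 already taken and all letters distinct): Z must equal 6 ⇒ Z=6.

Answer: A=3, C=1, E=8, F=7, G=0, H=5, K=2, Q=4, Z=6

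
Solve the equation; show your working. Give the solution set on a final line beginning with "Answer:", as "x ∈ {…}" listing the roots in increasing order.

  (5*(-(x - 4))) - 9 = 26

Step 1. [(5*(-(x - 4))) - 9 = 26] -9 is outermost — add 9 both sides. So sub: 5*(-(x - 4)) = 35.
Step 2. [5*(-(x - 4)) = 35] 5 out front; divide by 5. So div: -(x - 4) = 7.
Step 3. [-(x - 4) = 7] LHS negated; negate both sides. So neg: x - 4 = -7.
Step 4. [x - 4 = -7] add 4: x sits inside (… - 4). So sub: x = -3.

Answer: x ∈ {-3}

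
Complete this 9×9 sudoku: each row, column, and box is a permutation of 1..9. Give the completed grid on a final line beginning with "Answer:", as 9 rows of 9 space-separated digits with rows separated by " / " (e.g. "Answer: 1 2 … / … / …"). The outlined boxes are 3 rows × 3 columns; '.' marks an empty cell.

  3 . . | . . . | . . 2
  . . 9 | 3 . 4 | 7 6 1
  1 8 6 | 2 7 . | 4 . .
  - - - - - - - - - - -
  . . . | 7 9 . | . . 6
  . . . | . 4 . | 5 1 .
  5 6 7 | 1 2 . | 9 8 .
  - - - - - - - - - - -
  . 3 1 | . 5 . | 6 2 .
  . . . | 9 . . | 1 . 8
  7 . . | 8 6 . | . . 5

Step 1. [r1c4∈{5,6}] r1c4 is the only open cell in col 4 admitting 5. So r1c4=5.
Step 2. [r6c6∈{3}] only 3 remains possible at r6c6. So r6c6=3.
Step 3. [r8c8∈{3,4,7}] r8c8 is the only open cell in col 8 admitting 7, so r8c8=7.
Step 4. [r1c6∈{1,6,8,9}] in row 1, 6 fits only at r1c6 ⇒ r1c6=6.
Step 5. [r4c7∈{2,3}] r4c7 is the only open cell in col 7 admitting 2, so r4c7=2.
Step 6. [r7c1∈{4,8,9}] 8 has one home in row 7: r7c1, so r7c1=8.
Step 7. [r4c1∈{4}] nothing but 4 survives at r4c1. So r4c1=4.
Step 8. [r9c8∈{3,4,9}] in col 8, 4 fits only at r9c8 ⇒ r9c8=4.
Step 9. [r9c3∈{2}] only 2 remains possible at r9c3 ⇒ r9c3=2.
Step 10. [r4c8∈{3}] r4c8's peers cover all but 3, so r4c8=3.
Step 11. [r8c3∈{4,5}] col 3 places 5 nowhere but r8c3, so r8c3=5.
Step 12. [r5c1∈{2,9}] col 1 places 9 nowhere but r5c1. So r5c1=9.
Step 13. [r5c6∈{8}] nothing but 8 survives at r5c6. So r5c6=8.
Step 14. [r1c8∈{9}] only 9 remains possible at r1c8. So r1c8=9.
Step 15. [r1c2∈{4,7}] row 1 places 7 nowhere but r1c2, so r1c2=7.
Step 16. [r1c5∈{1,8}] r1c5 is the only open cell in row 1 admitting 1 ⇒ r1c5=1.
Step 17. [r2c2∈{2,5}] 5 has one home in row 2: r2c2 ⇒ r2c2=5.
Step 18. [r5c2∈{2}] r5c2 is down to just 2, so r5c2=2.
Step 19. [r4c2∈{1}] r4c2's peers cover all but 1, so r4c2=1.
Step 20. [r7c4∈{4}] r7c4 is down to just 4. So r7c4=4.
Step 21. [r3c9∈{3}] r3c9 is down to just 3 ⇒ r3c9=3.
Step 22. [r1c3∈{4}] r1c3's peers cover all but 4, so r1c3=4.
Step 23. [r2c5∈{8}] r2c5 is down to just 8, so r2c5=8.
Step 24. [r6c9∈{4}] nothing but 4 survives at r6c9. So r6c9=4.
Step 25. [r5c9∈{7}] r5c9 has the single candidate 7, so r5c9=7.
Step 26. [r7c6∈{7}] r7c6 is down to just 7. So r7c6=7.
Step 27. [r5c4∈{6}] nothing but 6 survives at r5c4 ⇒ r5c4=6.
Step 28. [r8c1∈{6}] r8c1's peers cover all but 6. So r8c1=6.
Step 29. [r8c2∈{4}] only 4 remains possible at r8c2, so r8c2=4.
Step 30. [r9c6∈{1}] r9c6's peers cover all but 1. So r9c6=1.
Step 31. [r9c7∈{3}] only 3 remains possible at r9c7. So r9c7=3.
Step 32. [r2c1∈{2}] r2c1 is down to just 2 ⇒ r2c1=2.
Step 33. [r7c9∈{9}] r7c9 has the single candidate 9, so r7c9=9.
Step 34. [r3c8∈{5}] only 5 remains possible at r3c8. So r3c8=5.
Step 35. [r5c3∈{3}] r5c3 is down to just 3 ⇒ r5c3=3.
Step 36. [r4c3∈{8}] nothing but 8 survives at r4c3, so r4c3=8.
Step 37. [r3c6∈{9}] nothing but 9 survives at r3c6, so r3c6=9.
Step 38. [r8c5∈{3}] only 3 remains possible at r8c5, so r8c5=3.
Step 39. [r9c2∈{9}] only 9 remains possible at r9c2, so r9c2=9.
Step 40. [r8c6∈{2}] r8c6 is down to just 2 ⇒ r8c6=2.
Step 41. [r4c6∈{5}] r4c6 has the single candidate 5, so r4c6=5.
Step 42. [r1c7∈{8}] nothing but 8 survives at r1c7, so r1c7=8.

Answer: 3 7 4 5 1 6 8 9 2 / 2 5 9 3 8 4 7 6 1 / 1 8 6 2 7 9 4 5 3 / 4 1 8 7 9 5 2 3 6 / 9 2 3 6 4 8 5 1 7 / 5 6 7 1 2 3 9 8 4 / 8 3 1 4 5 7 6 2 9 / 6 4 5 9 3 2 1 7 8 / 7 9 2 8 6 1 3 4 5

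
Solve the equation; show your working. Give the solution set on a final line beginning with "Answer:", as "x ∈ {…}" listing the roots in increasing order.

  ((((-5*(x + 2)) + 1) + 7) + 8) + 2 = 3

Step 1. [((((-5*(x + 2)) + 1) + 7) + 8) + 2 = 3] 2 comes off first (subtract 2), so sub: (((-5*(x + 2)) + 1) + 7) + 8 = 1.
Step 2. [(((-5*(x + 2)) + 1) + 7) + 8 = 1] subtract 8: x sits inside (… + 8). So sub: ((-5*(x + 2)) + 1) + 7 = -7.
Step 3. [((-5*(x + 2)) + 1) + 7 = -7] 7 comes off first (subtract 7). So sub: (-5*(x + 2)) + 1 = -14.
Step 4. [(-5*(x + 2)) + 1 = -14] subtract 1: x sits inside (… + 1), so sub: -5*(x + 2) = -15.
Step 5. [-5*(x + 2) = -15] -5·(inner) — divide through by -5. So div: x + 2 = 3.
Step 6. [x + 2 = 3] the outer +2 inverts by subtracting 2, so sub: x = 1.

Answer: x ∈ {1}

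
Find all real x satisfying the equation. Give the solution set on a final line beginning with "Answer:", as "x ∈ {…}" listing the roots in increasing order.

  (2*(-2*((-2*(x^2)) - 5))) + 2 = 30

Step 1. [(2*(-2*((-2*(x^2)) - 5))) + 2 = 30] 2 divides every term; factor it out, so factor: (-2*((-2*(x^2)) - 5)) + 1 = 15.
Step 2. [(-2*((-2*(x^2)) - 5)) + 1 = 15] the outer +1 inverts by subtracting 1, so sub: -2*((-2*(x^2)) - 5) = 14.
Step 3. [-2*((-2*(x^2)) - 5) = 14] divide by the outer -2, so div: (-2*(x^2)) - 5 = -7.
Step 4. [(-2*(x^2)) - 5 = -7] add 5: x sits inside (… - 5), so sub: -2*(x^2) = -2.
Step 5. [-2*(x^2) = -2] -2 out front; divide by -2, so div: x^2 = 1.
Step 6. [x^2 = 1] √ both sides: 1 ≥ 0 gives two branches ⇒ sqrt: x = 1 or -1.

Answer: x ∈ {-1, 1}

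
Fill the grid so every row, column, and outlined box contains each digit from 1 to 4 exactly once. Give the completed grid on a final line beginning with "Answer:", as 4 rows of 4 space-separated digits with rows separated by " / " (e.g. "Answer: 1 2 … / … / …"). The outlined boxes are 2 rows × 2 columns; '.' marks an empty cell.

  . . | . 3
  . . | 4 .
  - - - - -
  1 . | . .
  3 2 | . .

Step 1. [r3c2∈{4}] nothing but 4 survives at r3c2 ⇒ r3c2=4.
Step 2. [r4c3∈{1}] r4c3 has the single candidate 1 ⇒ r4c3=1.
Step 3. [r1c3∈{2}] r1c3's peers cover all but 2. So r1c3=2.
Step 4. [r2c2∈{1,3}] in row 2, 3 fits only at r2c2. So r2c2=3.
Step 5. [r3c3∈{3}] r3c3's peers cover all but 3, so r3c3=3.
Step 6. [r2c4∈{1}] nothing but 1 survives at r2c4, so r2c4=1.
Step 7. [r4c4∈{4}] r4c4 has the single candidate 4 ⇒ r4c4=4.
Step 8. [r3c4∈{2}] nothing but 2 survives at r3c4, so r3c4=2.
Step 9. [r1c2∈{1}] only 1 remains possible at r1c2, so r1c2=1.
Step 10. [r2c1∈{2}] nothing but 2 survives at r2c1 ⇒ r2c1=2.
Step 11. [r1c1∈{4}] only 4 remains possible at r1c1, so r1c1=4.

Answer: 4 1 2 3 / 2 3 4 1 / 1 4 3 2 / 3 2 1 4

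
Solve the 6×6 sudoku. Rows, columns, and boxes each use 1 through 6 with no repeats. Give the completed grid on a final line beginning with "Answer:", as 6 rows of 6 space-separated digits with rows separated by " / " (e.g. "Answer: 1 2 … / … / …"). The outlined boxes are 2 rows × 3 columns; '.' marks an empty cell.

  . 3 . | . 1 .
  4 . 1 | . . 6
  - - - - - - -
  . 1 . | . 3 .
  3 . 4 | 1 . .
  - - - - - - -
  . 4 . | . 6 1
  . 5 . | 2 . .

Step 1. [r3c4∈{4,5,6}] in col 4, 6 fits only at r3c4, so r3c4=6.
Step 2. [r3c6∈{2,4,5}] row 3 places 4 nowhere but r3c6. So r3c6=4.
Step 3. [r2c2∈{2}] r2c2's peers cover all but 2 ⇒ r2c2=2.
Step 4. [r2c5∈{5}] only 5 remains possible at r2c5. So r2c5=5.
Step 5. [r5c1∈{2}] only 2 remains possible at r5c1, so r5c1=2.
Step 6. [r5c3∈{3}] r5c3 has the single candidate 3, so r5c3=3.
Step 7. [r3c1∈{5}] r3c1's peers cover all but 5, so r3c1=5.
Step 8. [r1c1∈{6}] r1c1 has the single candidate 6. So r1c1=6.
Step 9. [r4c6∈{2,5}] row 4 places 5 nowhere but r4c6, so r4c6=5.
Step 10. [r6c1∈{1}] nothing but 1 survives at r6c1. So r6c1=1.
Step 11. [r3c3∈{2}] r3c3's peers cover all but 2. So r3c3=2.
Step 12. [r6c3∈{6}] r6c3 has the single candidate 6 ⇒ r6c3=6.
Step 13. [r6c6∈{3}] nothing but 3 survives at r6c6. So r6c6=3.
Step 14. [r4c2∈{6}] r4c2 has the single candidate 6. So r4c2=6.
Step 15. [r1c3∈{5}] r1c3 has the single candidate 5, so r1c3=5.
Step 16. [r1c4∈{4}] only 4 remains possible at r1c4. So r1c4=4.
Step 17. [r1c6∈{2}] r1c6 has the single candidate 2. So r1c6=2.
Step 18. [r6c5∈{4}] r6c5 has the single candidate 4. So r6c5=4.
Step 19. [r5c4∈{5}] r5c4 has the single candidate 5, so r5c4=5.
Step 20. [r2c4∈{3}] r2c4 is down to just 3. So r2c4=3.
Step 21. [r4c5∈{2}] nothing but 2 survives at r4c5, so r4c5=2.

Answer: 6 3 5 4 1 2 / 4 2 1 3 5 6 / 5 1 2 6 3 4 / 3 6 4 1 2 5 / 2 4 3 5 6 1 / 1 5 6 2 4 3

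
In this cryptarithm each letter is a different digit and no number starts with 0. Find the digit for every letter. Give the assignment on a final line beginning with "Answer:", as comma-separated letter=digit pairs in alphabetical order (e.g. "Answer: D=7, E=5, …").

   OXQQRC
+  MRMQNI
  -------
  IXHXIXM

Step 1. [col 1: C + I ≡ M (mod 10)] no forcing yet in column 1 (carry-in 0); C=3 is free and consistent — try it ⇒ C=3.
Step 2. [col 1: C + I ≡ M (mod 10)] several values work for M in column 1 (C + I ≡ M (mod 10), carry-in 0); try M=4, so M=4.
Step 3. [col 1: C + I ≡ M (mod 10)] column 1 reads C+I+carry(0)=M with C=3, M=4; with digits 3,4 already taken and all letters distinct, the only value for I is 1 ⇒ I=1.
Step 4. [col 2: R + N ≡ X (mod 10)] column 2 (R + N ≡ X (mod 10), carry-in 0) doesn't pin N yet; pick N=2 and continue, so N=2.
Step 5. [col 2: R + N ≡ X (mod 10)] several values work for X in column 2 (R + N ≡ X (mod 10), carry-in 0); try X=0. So X=0.
Step 6. [col 2: R + N ≡ X (mod 10)] column 2: given N=2, X=0, carry-in 0, and digits 0,1,2,3,4 already taken and all letters distinct, R+N≡X (mod 10) forces R=8 ⇒ R=8.
Step 7. [col 3: Q + Q ≡ I (mod 10)] column 3: given I=1, carry-in 1, and digits 0,1,2,3,4,8 already taken and all letters distinct, Q+Q≡I (mod 10) forces Q=5 ⇒ Q=5.
Step 8. [col 5: X + R ≡ H (mod 10)] in column 5 we have X+R≡H with carry-in 1; given X=0, R=8 and digits 0,1,2,3,4,5,8 already taken and all letters distinct, that pins H to 9. So H=9.
Step 9. [col 6: O + M ≡ X (mod 10)] column 6 reads O+M+carry(0)=X with M=4, X=0; with digits 0,1,2,3,4,5,8,9 already taken and all letters distinct, the only value for O is 6, so O=6.

Answer: C=3, H=9, I=1, M=4, N=2, O=6, Q=5, R=8, X=0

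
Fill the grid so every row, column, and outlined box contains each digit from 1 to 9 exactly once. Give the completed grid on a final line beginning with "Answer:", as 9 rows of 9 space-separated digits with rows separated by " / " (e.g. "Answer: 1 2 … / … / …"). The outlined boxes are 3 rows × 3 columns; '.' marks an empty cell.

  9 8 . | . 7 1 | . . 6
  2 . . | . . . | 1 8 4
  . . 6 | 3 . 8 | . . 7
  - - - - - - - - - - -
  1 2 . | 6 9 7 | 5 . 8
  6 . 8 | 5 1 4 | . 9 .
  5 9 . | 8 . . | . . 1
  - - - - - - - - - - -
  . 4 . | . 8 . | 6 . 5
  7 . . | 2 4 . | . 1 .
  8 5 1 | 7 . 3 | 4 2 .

Step 1. [r7c1∈{3}] only 3 remains possible at r7c1, so r7c1=3.
Step 2. [r1c7∈{2,3}] row 1 places 2 nowhere but r1c7 ⇒ r1c7=2.
Step 3. [r1c8∈{3,5}] box 3 places 3 nowhere but r1c8. So r1c8=3.
Step 4. [r7c6∈{9}] nothing but 9 survives at r7c6, so r7c6=9.
Step 5. [r4c3∈{3,4}] row 4 places 3 nowhere but r4c3 ⇒ r4c3=3.
Step 6. [r5c2∈{7}] r5c2's peers cover all but 7, so r5c2=7.
Step 7. [r5c7∈{3}] r5c7's peers cover all but 3, so r5c7=3.
Step 8. [r9c9∈{9}] r9c9's peers cover all but 9. So r9c9=9.
Step 9. [r6c3∈{4}] r6c3's peers cover all but 4. So r6c3=4.
Step 10. [r3c5∈{2,5}] r3c5 is the only open cell in row 3 admitting 2. So r3c5=2.
Step 11. [r2c5∈{5,6}] col 5 places 5 nowhere but r2c5. So r2c5=5.
Step 12. [r9c5∈{6}] only 6 remains possible at r9c5 ⇒ r9c5=6.
Step 13. [r6c8∈{6,7}] in row 6, 6 fits only at r6c8. So r6c8=6.
Step 14. [r2c6∈{6}] nothing but 6 survives at r2c6 ⇒ r2c6=6.
Step 15. [r5c9∈{2}] r5c9's peers cover all but 2 ⇒ r5c9=2.
Step 16. [r1c3∈{5}] r1c3 has the single candidate 5 ⇒ r1c3=5.
Step 17. [r3c8∈{5}] r3c8 has the single candidate 5. So r3c8=5.
Step 18. [r1c4∈{4}] r1c4's peers cover all but 4, so r1c4=4.
Step 19. [r8c3∈{9}] only 9 remains possible at r8c3, so r8c3=9.
Step 20. [r2c2∈{3}] only 3 remains possible at r2c2, so r2c2=3.
Step 21. [r8c9∈{3}] r8c9 is down to just 3 ⇒ r8c9=3.
Step 22. [r7c4∈{1}] r7c4 has the single candidate 1. So r7c4=1.
Step 23. [r6c5∈{3}] nothing but 3 survives at r6c5 ⇒ r6c5=3.
Step 24. [r8c6∈{5}] r8c6's peers cover all but 5, so r8c6=5.
Step 25. [r2c3∈{7}] r2c3's peers cover all but 7, so r2c3=7.
Step 26. [r8c7∈{8}] r8c7's peers cover all but 8, so r8c7=8.
Step 27. [r3c1∈{4}] r3c1's peers cover all but 4, so r3c1=4.
Step 28. [r2c4∈{9}] r2c4 has the single candidate 9, so r2c4=9.
Step 29. [r8c2∈{6}] only 6 remains possible at r8c2 ⇒ r8c2=6.
Step 30. [r7c8∈{7}] nothing but 7 survives at r7c8, so r7c8=7.
Step 31. [r6c7∈{7}] only 7 remains possible at r6c7 ⇒ r6c7=7.
Step 32. [r7c3∈{2}] only 2 remains possible at r7c3, so r7c3=2.
Step 33. [r3c2∈{1}] r3c2 has the single candidate 1, so r3c2=1.
Step 34. [r3c7∈{9}] nothing but 9 survives at r3c7. So r3c7=9.
Step 35. [r4c8∈{4}] nothing but 4 survives at r4c8, so r4c8=4.
Step 36. [r6c6∈{2}] r6c6's peers cover all but 2, so r6c6=2.

Answer: 9 8 5 4 7 1 2 3 6 / 2 3 7 9 5 6 1 8 4 / 4 1 6 3 2 8 9 5 7 / 1 2 3 6 9 7 5 4 8 / 6 7 8 5 1 4 3 9 2 / 5 9 4 8 3 2 7 6 1 / 3 4 2 1 8 9 6 7 5 / 7 6 9 2 4 5 8 1 3 / 8 5 1 7 6 3 4 2 9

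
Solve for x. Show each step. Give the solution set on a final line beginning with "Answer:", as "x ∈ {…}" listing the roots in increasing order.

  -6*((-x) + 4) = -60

Step 1. [-6*((-x) + 4) = -60] LHS = -6·(…); ÷-6 both sides, so div: (-x) + 4 = 10.
Step 2. [(-x) + 4 = 10] the outer +4 inverts by subtracting 4. So sub: -x = 6.
Step 3. [-x = 6] LHS negated; negate both sides ⇒ neg: x = -6.

Answer: x ∈ {-6}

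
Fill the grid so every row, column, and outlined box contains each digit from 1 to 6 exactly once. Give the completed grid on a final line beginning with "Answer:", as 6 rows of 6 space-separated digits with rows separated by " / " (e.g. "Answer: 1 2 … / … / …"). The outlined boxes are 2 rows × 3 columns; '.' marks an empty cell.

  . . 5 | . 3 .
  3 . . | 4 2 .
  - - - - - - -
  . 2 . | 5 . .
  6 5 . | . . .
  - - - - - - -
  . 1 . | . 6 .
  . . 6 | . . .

Step 1. [r5c3∈{2,3,4}] col 3 places 2 nowhere but r5c3 ⇒ r5c3=2.
Step 2. [r6c5∈{1,4,5}] 5 has one home in col 5: r6c5, so r6c5=5.
Step 3. [r6c1∈{4}] nothing but 4 survives at r6c1, so r6c1=4.
Step 4. [r3c6∈{1,3,4,6}] row 3 places 6 nowhere but r3c6 ⇒ r3c6=6.
Step 5. [r1c6∈{1}] r1c6 is down to just 1, so r1c6=1.
Step 6. [r5c4∈{3}] nothing but 3 survives at r5c4, so r5c4=3.
Step 7. [r3c1∈{1}] r3c1 has the single candidate 1. So r3c1=1.
Step 8. [r4c6∈{2,3,4}] in col 6, 3 fits only at r4c6. So r4c6=3.
Step 9. [r3c5∈{4}] r3c5's peers cover all but 4. So r3c5=4.
Step 10. [r6c4∈{1,2}] in row 6, 1 fits only at r6c4. So r6c4=1.
Step 11. [r1c4∈{6}] r1c4 is down to just 6. So r1c4=6.
Step 12. [r5c6∈{4}] r5c6 is down to just 4 ⇒ r5c6=4.
Step 13. [r1c1∈{2}] r1c1 has the single candidate 2 ⇒ r1c1=2.
Step 14. [r2c3∈{1}] r2c3 is down to just 1, so r2c3=1.
Step 15. [r4c3∈{4}] r4c3 is down to just 4 ⇒ r4c3=4.
Step 16. [r3c3∈{3}] only 3 remains possible at r3c3, so r3c3=3.
Step 17. [r4c4∈{2}] r4c4 is down to just 2. So r4c4=2.
Step 18. [r4c5∈{1}] r4c5 has the single candidate 1, so r4c5=1.
Step 19. [r6c2∈{3}] r6c2's peers cover all but 3. So r6c2=3.
Step 20. [r6c6∈{2}] only 2 remains possible at r6c6. So r6c6=2.
Step 21. [r2c2∈{6}] only 6 remains possible at r2c2. So r2c2=6.
Step 22. [r2c6∈{5}] only 5 remains possible at r2c6, so r2c6=5.
Step 23. [r1c2∈{4}] only 4 remains possible at r1c2 ⇒ r1c2=4.
Step 24. [r5c1∈{5}] r5c1's peers cover all but 5 ⇒ r5c1=5.

Answer: 2 4 5 6 3 1 / 3 6 1 4 2 5 / 1 2 3 5 4 6 / 6 5 4 2 1 3 / 5 1 2 3 6 4 / 4 3 6 1 5 2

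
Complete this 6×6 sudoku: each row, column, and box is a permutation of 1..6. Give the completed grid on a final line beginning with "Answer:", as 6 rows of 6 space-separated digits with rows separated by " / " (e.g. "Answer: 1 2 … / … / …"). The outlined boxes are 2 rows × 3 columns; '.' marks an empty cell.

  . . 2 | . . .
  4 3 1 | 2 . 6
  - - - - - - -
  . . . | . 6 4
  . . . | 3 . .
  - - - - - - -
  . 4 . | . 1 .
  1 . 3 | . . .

Step 1. [r3c3∈{5}] nothing but 5 survives at r3c3, so r3c3=5.
Step 2. [r2c5∈{5}] nothing but 5 survives at r2c5 ⇒ r2c5=5.
Step 3. [r5c3∈{6}] only 6 remains possible at r5c3 ⇒ r5c3=6.
Step 4. [r5c4∈{5}] only 5 remains possible at r5c4 ⇒ r5c4=5.
Step 5. [r4c5∈{2}] r4c5's peers cover all but 2, so r4c5=2.
Step 6. [r3c4∈{1}] r3c4 is down to just 1, so r3c4=1.
Step 7. [r5c1∈{2}] r5c1 is down to just 2 ⇒ r5c1=2.
Step 8. [r1c1∈{5,6}] 5 has one home in col 1: r1c1. So r1c1=5.
Step 9. [r6c5∈{4}] only 4 remains possible at r6c5, so r6c5=4.
Step 10. [r5c6∈{3}] r5c6's peers cover all but 3. So r5c6=3.
Step 11. [r4c2∈{1,6}] across row 4, 1 lands solely at r4c2. So r4c2=1.
Step 12. [r1c5∈{3}] only 3 remains possible at r1c5, so r1c5=3.
Step 13. [r6c2∈{5}] r6c2 is down to just 5 ⇒ r6c2=5.
Step 14. [r4c3∈{4}] nothing but 4 survives at r4c3. So r4c3=4.
Step 15. [r3c2∈{2}] nothing but 2 survives at r3c2, so r3c2=2.
Step 16. [r1c6∈{1}] only 1 remains possible at r1c6 ⇒ r1c6=1.
Step 17. [r1c4∈{4}] nothing but 4 survives at r1c4, so r1c4=4.
Step 18. [r6c4∈{6}] r6c4's peers cover all but 6. So r6c4=6.
Step 19. [r4c6∈{5}] r4c6 has the single candidate 5 ⇒ r4c6=5.
Step 20. [r6c6∈{2}] r6c6's peers cover all but 2, so r6c6=2.
Step 21. [r4c1∈{6}] r4c1 is down to just 6, so r4c1=6.
Step 22. [r3c1∈{3}] only 3 remains possible at r3c1 ⇒ r3c1=3.
Step 23. [r1c2∈{6}] nothing but 6 survives at r1c2. So r1c2=6.

Answer: 5 6 2 4 3 1 / 4 3 1 2 5 6 / 3 2 5 1 6 4 / 6 1 4 3 2 5 / 2 4 6 5 1 3 / 1 5 3 6 4 2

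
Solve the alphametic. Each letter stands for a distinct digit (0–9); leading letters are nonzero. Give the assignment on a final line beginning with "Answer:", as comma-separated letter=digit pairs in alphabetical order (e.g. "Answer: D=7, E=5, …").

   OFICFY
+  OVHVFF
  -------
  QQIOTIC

Step 1. [col 1: Y + F ≡ C (mod 10)] column 1 (Y + F ≡ C (mod 10), carry-in 0) doesn't pin Y yet; pick Y=4 and continue, so Y=4.
Step 2. [col 1: Y + F ≡ C (mod 10)] several values work for F in column 1 (Y + F ≡ C (mod 10), carry-in 0); try F=6 ⇒ F=6.
Step 3. [Q] adding two 6-digit numbers gives at most 6+1 digits, and here it does — Q is that final carry and must be 1 ⇒ Q=1.
Step 4. [col 1: Y + F ≡ C (mod 10)] in column 1 we have Y+F≡C with carry-in 0; given Y=4, F=6 and digits 1,4,6 already taken and all letters distinct, that pins C to 0 ⇒ C=0.
Step 5. [col 2: F + F ≡ I (mod 10)] from column 2 (F=6, carry-in 1, digits 0,1,4,6 already taken and all letters distinct): I must equal 3, so I=3.
Step 6. [col 3: C + V ≡ T (mod 10)] V=7 is one option consistent with column 3 (C + V ≡ T (mod 10), carry-in 1) — take it ⇒ V=7.
Step 7. [col 3: C + V ≡ T (mod 10)] in column 3 we have C+V≡T with carry-in 1; given C=0, V=7 and digits 0,1,3,4,6,7 already taken and all letters distinct, that pins T to 8, so T=8.
Step 8. [col 4: I + H ≡ O (mod 10)] several values work for O in column 4 (I + H ≡ O (mod 10), carry-in 0); try O=5, so O=5.
Step 9. [col 4: I + H ≡ O (mod 10)] from column 4 (I=3, O=5, carry-in 0, digits 0,1,3,4,5,6,7,8 already taken and all letters distinct): H must equal 2, so H=2.

Answer: C=0, F=6, H=2, I=3, O=5, Q=1, T=8, V=7, Y=4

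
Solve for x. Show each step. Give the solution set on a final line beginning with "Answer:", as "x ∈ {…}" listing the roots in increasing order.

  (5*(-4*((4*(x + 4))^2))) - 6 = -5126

Step 1. [(5*(-4*((4*(x + 4))^2))) - 6 = -5126] the outer -6 inverts by adding 6. So sub: 5*(-4*((4*(x + 4))^2)) = -5120.
Step 2. [5*(-4*((4*(x + 4))^2)) = -5120] 5·(inner) — divide through by 5, so div: -4*((4*(x + 4))^2) = -1024.
Step 3. [-4*((4*(x + 4))^2) = -1024] -4 out front; divide by -4. So div: (4*(x + 4))^2 = 256.
Step 4. [(4*(x + 4))^2 = 256] 256 ≥ 0, LHS is (·)² — take ±√, so sqrt: 4*(x + 4) = 16 or -16.
Step 5. [4*(x + 4) = 16 or -16] LHS = 4·(…); ÷4 both sides. So div: x + 4 = 4 or -4.
Step 6. [x + 4 = 4 or -4] subtract 4: x sits inside (… + 4). So sub: x = 0 or -8.

Answer: x ∈ {-8, 0}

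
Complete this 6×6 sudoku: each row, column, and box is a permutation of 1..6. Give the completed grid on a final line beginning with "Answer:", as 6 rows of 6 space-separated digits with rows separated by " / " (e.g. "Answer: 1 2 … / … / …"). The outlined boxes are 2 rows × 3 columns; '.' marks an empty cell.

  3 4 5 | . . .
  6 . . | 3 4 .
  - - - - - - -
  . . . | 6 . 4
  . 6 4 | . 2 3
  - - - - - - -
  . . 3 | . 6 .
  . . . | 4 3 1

Step 1. [r3c5∈{1,5}] across col 5, 5 lands solely at r3c5. So r3c5=5.
Step 2. [r5c4∈{2,5}] in col 4, 5 fits only at r5c4 ⇒ r5c4=5.
Step 3. [r5c6∈{2}] r5c6 has the single candidate 2 ⇒ r5c6=2.
Step 4. [r5c2∈{1}] nothing but 1 survives at r5c2 ⇒ r5c2=1.
Step 5. [r2c2∈{2}] r2c2 has the single candidate 2. So r2c2=2.
Step 6. [r4c1∈{1,5}] across row 4, 5 lands solely at r4c1, so r4c1=5.
Step 7. [r3c1∈{1,2}] 1 has one home in col 1: r3c1 ⇒ r3c1=1.
Step 8. [r1c4∈{1,2}] 2 has one home in row 1: r1c4, so r1c4=2.
Step 9. [r3c3∈{2}] only 2 remains possible at r3c3. So r3c3=2.
Step 10. [r6c2∈{5}] nothing but 5 survives at r6c2 ⇒ r6c2=5.
Step 11. [r5c1∈{4}] r5c1 is down to just 4. So r5c1=4.
Step 12. [r6c1∈{2}] only 2 remains possible at r6c1 ⇒ r6c1=2.
Step 13. [r3c2∈{3}] r3c2 has the single candidate 3. So r3c2=3.
Step 14. [r1c6∈{6}] r1c6 is down to just 6. So r1c6=6.
Step 15. [r2c6∈{5}] r2c6 is down to just 5 ⇒ r2c6=5.
Step 16. [r6c3∈{6}] r6c3's peers cover all but 6, so r6c3=6.
Step 17. [r1c5∈{1}] only 1 remains possible at r1c5. So r1c5=1.
Step 18. [r4c4∈{1}] r4c4's peers cover all but 1 ⇒ r4c4=1.
Step 19. [r2c3∈{1}] only 1 remains possible at r2c3. So r2c3=1.

Answer: 3 4 5 2 1 6 / 6 2 1 3 4 5 / 1 3 2 6 5 4 / 5 6 4 1 2 3 / 4 1 3 5 6 2 / 2 5 6 4 3 1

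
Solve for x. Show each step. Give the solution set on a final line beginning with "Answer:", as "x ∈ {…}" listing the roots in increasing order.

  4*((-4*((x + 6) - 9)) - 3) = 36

Step 1. [4*((-4*((x + 6) - 9)) - 3) = 36] 4 out front; divide by 4 ⇒ div: (-4*((x + 6) - 9)) - 3 = 9.
Step 2. [(-4*((x + 6) - 9)) - 3 = 9] -3 is outermost — add 3 both sides ⇒ sub: -4*((x + 6) - 9) = 12.
Step 3. [-4*((x + 6) - 9) = 12] divide by the outer -4, so div: (x + 6) - 9 = -3.
Step 4. [(x + 6) - 9 = -3] the outer -9 inverts by adding 9, so sub: x + 6 = 6.
Step 5. [x + 6 = 6] subtract 6: x sits inside (… + 6) ⇒ sub: x = 0.

Answer: x ∈ {0}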